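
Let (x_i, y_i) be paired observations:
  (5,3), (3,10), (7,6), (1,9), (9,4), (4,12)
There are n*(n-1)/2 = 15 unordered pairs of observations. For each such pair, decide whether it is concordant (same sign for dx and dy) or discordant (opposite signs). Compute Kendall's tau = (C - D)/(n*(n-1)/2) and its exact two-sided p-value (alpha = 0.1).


Step 1: Enumerate the 15 unordered pairs (i,j) with i<j and classify each by sign(x_j-x_i) * sign(y_j-y_i).
  (1,2):dx=-2,dy=+7->D; (1,3):dx=+2,dy=+3->C; (1,4):dx=-4,dy=+6->D; (1,5):dx=+4,dy=+1->C
  (1,6):dx=-1,dy=+9->D; (2,3):dx=+4,dy=-4->D; (2,4):dx=-2,dy=-1->C; (2,5):dx=+6,dy=-6->D
  (2,6):dx=+1,dy=+2->C; (3,4):dx=-6,dy=+3->D; (3,5):dx=+2,dy=-2->D; (3,6):dx=-3,dy=+6->D
  (4,5):dx=+8,dy=-5->D; (4,6):dx=+3,dy=+3->C; (5,6):dx=-5,dy=+8->D
Step 2: C = 5, D = 10, total pairs = 15.
Step 3: tau = (C - D)/(n(n-1)/2) = (5 - 10)/15 = -0.333333.
Step 4: Exact two-sided p-value (enumerate n! = 720 permutations of y under H0): p = 0.469444.
Step 5: alpha = 0.1. fail to reject H0.

tau_b = -0.3333 (C=5, D=10), p = 0.469444, fail to reject H0.


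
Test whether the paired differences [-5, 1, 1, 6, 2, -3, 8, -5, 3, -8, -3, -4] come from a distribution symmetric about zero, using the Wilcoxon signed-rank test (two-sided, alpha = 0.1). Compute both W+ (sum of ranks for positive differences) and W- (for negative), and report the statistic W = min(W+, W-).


Step 1: Drop any zero differences (none here) and take |d_i|.
|d| = [5, 1, 1, 6, 2, 3, 8, 5, 3, 8, 3, 4]
Step 2: Midrank |d_i| (ties get averaged ranks).
ranks: |5|->8.5, |1|->1.5, |1|->1.5, |6|->10, |2|->3, |3|->5, |8|->11.5, |5|->8.5, |3|->5, |8|->11.5, |3|->5, |4|->7
Step 3: Attach original signs; sum ranks with positive sign and with negative sign.
W+ = 1.5 + 1.5 + 10 + 3 + 11.5 + 5 = 32.5
W- = 8.5 + 5 + 8.5 + 11.5 + 5 + 7 = 45.5
(Check: W+ + W- = 78 should equal n(n+1)/2 = 78.)
Step 4: Test statistic W = min(W+, W-) = 32.5.
Step 5: Ties in |d|, so use the tie-corrected normal approximation.
        E[W] = n(n+1)/4 = 12*13/4 = 39.
        Tie groups: |d|=1 (t=2), |d|=3 (t=3), |d|=5 (t=2), |d|=8 (t=2); sum(t^3 - t) = 42.
        Var[W] = n(n+1)(2n+1)/24 - sum(t^3-t)/48 = 3900/24 - 42/48 = 161.625.
        z = (W - E[W]) / sqrt(Var[W]) = (32.5 - 39) / 12.7132 = -0.5113.
        Two-sided p = 2*Phi(z) = 0.609155.
Step 6: alpha = 0.1. fail to reject H0.

W+ = 32.5, W- = 45.5, W = min = 32.5, p = 0.609155, fail to reject H0.


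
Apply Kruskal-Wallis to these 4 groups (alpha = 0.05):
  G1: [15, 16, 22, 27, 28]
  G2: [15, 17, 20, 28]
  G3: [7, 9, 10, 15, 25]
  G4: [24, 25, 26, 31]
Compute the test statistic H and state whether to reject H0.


Step 1: Combine all N = 18 observations and assign midranks.
sorted (value, group, rank): (7,G3,1), (9,G3,2), (10,G3,3), (15,G1,5), (15,G2,5), (15,G3,5), (16,G1,7), (17,G2,8), (20,G2,9), (22,G1,10), (24,G4,11), (25,G3,12.5), (25,G4,12.5), (26,G4,14), (27,G1,15), (28,G1,16.5), (28,G2,16.5), (31,G4,18)
Step 2: Sum ranks within each group.
R_1 = 53.5 (n_1 = 5)
R_2 = 38.5 (n_2 = 4)
R_3 = 23.5 (n_3 = 5)
R_4 = 55.5 (n_4 = 4)
Step 3: H = 12/(N(N+1)) * sum(R_i^2/n_i) - 3(N+1)
     = 12/(18*19) * (53.5^2/5 + 38.5^2/4 + 23.5^2/5 + 55.5^2/4) - 3*19
     = 0.035088 * 1823.53 - 57
     = 6.983333.
Step 4: Ties present; correction factor C = 1 - 36/(18^3 - 18) = 0.993808. Corrected H = 6.983333 / 0.993808 = 7.026843.
Step 5: Under H0, H ~ chi^2(3); p-value = 0.071047.
Step 6: alpha = 0.05. fail to reject H0.

H = 7.0268, df = 3, p = 0.071047, fail to reject H0.


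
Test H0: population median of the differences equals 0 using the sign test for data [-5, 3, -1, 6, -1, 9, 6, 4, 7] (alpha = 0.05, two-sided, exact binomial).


Step 1: Discard zero differences. Original n = 9; n_eff = number of nonzero differences = 9.
Nonzero differences (with sign): -5, +3, -1, +6, -1, +9, +6, +4, +7
Step 2: Count signs: positive = 6, negative = 3.
Step 3: Under H0: P(positive) = 0.5, so the number of positives S ~ Bin(9, 0.5).
Step 4: Two-sided exact p-value = sum of Bin(9,0.5) probabilities at or below the observed probability = 0.507812.
Step 5: alpha = 0.05. fail to reject H0.

n_eff = 9, pos = 6, neg = 3, p = 0.507812, fail to reject H0.


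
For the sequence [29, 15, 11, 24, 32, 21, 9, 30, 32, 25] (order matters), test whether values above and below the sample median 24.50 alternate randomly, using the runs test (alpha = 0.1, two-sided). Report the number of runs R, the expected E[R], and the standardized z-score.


Step 1: Compute median = 24.50; label A = above, B = below.
Labels in order: ABBBABBAAA  (n_A = 5, n_B = 5)
Step 2: Count runs R = 5.
Step 3: Under H0 (random ordering), E[R] = 2*n_A*n_B/(n_A+n_B) + 1 = 2*5*5/10 + 1 = 6.0000.
        Var[R] = 2*n_A*n_B*(2*n_A*n_B - n_A - n_B) / ((n_A+n_B)^2 * (n_A+n_B-1)) = 2000/900 = 2.2222.
        SD[R] = 1.4907.
Step 4: Continuity-corrected z = (R + 0.5 - E[R]) / SD[R] = (5 + 0.5 - 6.0000) / 1.4907 = -0.3354.
Step 5: Two-sided p-value via normal approximation = 2*(1 - Phi(|z|)) = 0.737316.
Step 6: alpha = 0.1. fail to reject H0.

R = 5, z = -0.3354, p = 0.737316, fail to reject H0.


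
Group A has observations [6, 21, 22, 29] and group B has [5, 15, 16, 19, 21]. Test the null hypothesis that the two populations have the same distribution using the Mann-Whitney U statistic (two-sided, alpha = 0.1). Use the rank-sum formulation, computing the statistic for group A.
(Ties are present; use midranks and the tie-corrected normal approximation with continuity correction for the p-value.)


Step 1: Combine and sort all 9 observations; assign midranks.
sorted (value, group): (5,Y), (6,X), (15,Y), (16,Y), (19,Y), (21,X), (21,Y), (22,X), (29,X)
ranks: 5->1, 6->2, 15->3, 16->4, 19->5, 21->6.5, 21->6.5, 22->8, 29->9
Step 2: Rank sum for X: R1 = 2 + 6.5 + 8 + 9 = 25.5.
Step 3: U_X = R1 - n1(n1+1)/2 = 25.5 - 4*5/2 = 25.5 - 10 = 15.5.
       U_Y = n1*n2 - U_X = 20 - 15.5 = 4.5.
Step 4: Ties are present, so use the tie-corrected normal approximation (with continuity correction) for the p-value.
Step 5: p-value = 0.218742; compare to alpha = 0.1. fail to reject H0.

U_X = 15.5, p = 0.218742, fail to reject H0 at alpha = 0.1.


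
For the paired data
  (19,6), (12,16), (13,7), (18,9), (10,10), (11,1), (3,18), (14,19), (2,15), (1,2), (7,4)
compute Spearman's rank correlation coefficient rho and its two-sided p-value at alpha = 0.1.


Step 1: Rank x and y separately (midranks; no ties here).
rank(x): 19->11, 12->7, 13->8, 18->10, 10->5, 11->6, 3->3, 14->9, 2->2, 1->1, 7->4
rank(y): 6->4, 16->9, 7->5, 9->6, 10->7, 1->1, 18->10, 19->11, 15->8, 2->2, 4->3
Step 2: d_i = R_x(i) - R_y(i); compute d_i^2.
  (11-4)^2=49, (7-9)^2=4, (8-5)^2=9, (10-6)^2=16, (5-7)^2=4, (6-1)^2=25, (3-10)^2=49, (9-11)^2=4, (2-8)^2=36, (1-2)^2=1, (4-3)^2=1
sum(d^2) = 198.
Step 3: rho = 1 - 6*198 / (11*(11^2 - 1)) = 1 - 1188/1320 = 0.100000.
Step 4: Under H0, t = rho * sqrt((n-2)/(1-rho^2)) = 0.3015 ~ t(9).
Step 5: Two-sided p-value from the t-distribution with 9 df = 0.769875.
Step 6: alpha = 0.1. fail to reject H0.

rho = 0.1000, p = 0.769875, fail to reject H0 at alpha = 0.1.


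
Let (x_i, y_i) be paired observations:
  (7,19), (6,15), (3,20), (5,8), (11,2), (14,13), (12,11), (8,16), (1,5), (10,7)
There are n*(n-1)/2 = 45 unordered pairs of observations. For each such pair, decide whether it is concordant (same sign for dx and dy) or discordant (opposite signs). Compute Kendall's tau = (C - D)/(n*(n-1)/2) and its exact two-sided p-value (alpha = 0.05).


Step 1: Enumerate the 45 unordered pairs (i,j) with i<j and classify each by sign(x_j-x_i) * sign(y_j-y_i).
  (1,2):dx=-1,dy=-4->C; (1,3):dx=-4,dy=+1->D; (1,4):dx=-2,dy=-11->C; (1,5):dx=+4,dy=-17->D
  (1,6):dx=+7,dy=-6->D; (1,7):dx=+5,dy=-8->D; (1,8):dx=+1,dy=-3->D; (1,9):dx=-6,dy=-14->C
  (1,10):dx=+3,dy=-12->D; (2,3):dx=-3,dy=+5->D; (2,4):dx=-1,dy=-7->C; (2,5):dx=+5,dy=-13->D
  (2,6):dx=+8,dy=-2->D; (2,7):dx=+6,dy=-4->D; (2,8):dx=+2,dy=+1->C; (2,9):dx=-5,dy=-10->C
  (2,10):dx=+4,dy=-8->D; (3,4):dx=+2,dy=-12->D; (3,5):dx=+8,dy=-18->D; (3,6):dx=+11,dy=-7->D
  (3,7):dx=+9,dy=-9->D; (3,8):dx=+5,dy=-4->D; (3,9):dx=-2,dy=-15->C; (3,10):dx=+7,dy=-13->D
  (4,5):dx=+6,dy=-6->D; (4,6):dx=+9,dy=+5->C; (4,7):dx=+7,dy=+3->C; (4,8):dx=+3,dy=+8->C
  (4,9):dx=-4,dy=-3->C; (4,10):dx=+5,dy=-1->D; (5,6):dx=+3,dy=+11->C; (5,7):dx=+1,dy=+9->C
  (5,8):dx=-3,dy=+14->D; (5,9):dx=-10,dy=+3->D; (5,10):dx=-1,dy=+5->D; (6,7):dx=-2,dy=-2->C
  (6,8):dx=-6,dy=+3->D; (6,9):dx=-13,dy=-8->C; (6,10):dx=-4,dy=-6->C; (7,8):dx=-4,dy=+5->D
  (7,9):dx=-11,dy=-6->C; (7,10):dx=-2,dy=-4->C; (8,9):dx=-7,dy=-11->C; (8,10):dx=+2,dy=-9->D
  (9,10):dx=+9,dy=+2->C
Step 2: C = 20, D = 25, total pairs = 45.
Step 3: tau = (C - D)/(n(n-1)/2) = (20 - 25)/45 = -0.111111.
Step 4: Exact two-sided p-value (enumerate n! = 3628800 permutations of y under H0): p = 0.727490.
Step 5: alpha = 0.05. fail to reject H0.

tau_b = -0.1111 (C=20, D=25), p = 0.727490, fail to reject H0.


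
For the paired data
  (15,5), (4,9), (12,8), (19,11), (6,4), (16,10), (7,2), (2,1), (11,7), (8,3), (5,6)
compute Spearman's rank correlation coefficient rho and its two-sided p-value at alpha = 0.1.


Step 1: Rank x and y separately (midranks; no ties here).
rank(x): 15->9, 4->2, 12->8, 19->11, 6->4, 16->10, 7->5, 2->1, 11->7, 8->6, 5->3
rank(y): 5->5, 9->9, 8->8, 11->11, 4->4, 10->10, 2->2, 1->1, 7->7, 3->3, 6->6
Step 2: d_i = R_x(i) - R_y(i); compute d_i^2.
  (9-5)^2=16, (2-9)^2=49, (8-8)^2=0, (11-11)^2=0, (4-4)^2=0, (10-10)^2=0, (5-2)^2=9, (1-1)^2=0, (7-7)^2=0, (6-3)^2=9, (3-6)^2=9
sum(d^2) = 92.
Step 3: rho = 1 - 6*92 / (11*(11^2 - 1)) = 1 - 552/1320 = 0.581818.
Step 4: Under H0, t = rho * sqrt((n-2)/(1-rho^2)) = 2.1461 ~ t(9).
Step 5: Two-sided p-value from the t-distribution with 9 df = 0.060420.
Step 6: alpha = 0.1. reject H0.

rho = 0.5818, p = 0.060420, reject H0 at alpha = 0.1.


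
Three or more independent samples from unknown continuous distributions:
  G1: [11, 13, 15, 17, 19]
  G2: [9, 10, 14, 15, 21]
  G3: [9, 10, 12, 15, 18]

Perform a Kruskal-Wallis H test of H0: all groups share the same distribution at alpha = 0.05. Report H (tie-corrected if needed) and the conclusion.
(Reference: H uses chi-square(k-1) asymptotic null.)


Step 1: Combine all N = 15 observations and assign midranks.
sorted (value, group, rank): (9,G2,1.5), (9,G3,1.5), (10,G2,3.5), (10,G3,3.5), (11,G1,5), (12,G3,6), (13,G1,7), (14,G2,8), (15,G1,10), (15,G2,10), (15,G3,10), (17,G1,12), (18,G3,13), (19,G1,14), (21,G2,15)
Step 2: Sum ranks within each group.
R_1 = 48 (n_1 = 5)
R_2 = 38 (n_2 = 5)
R_3 = 34 (n_3 = 5)
Step 3: H = 12/(N(N+1)) * sum(R_i^2/n_i) - 3(N+1)
     = 12/(15*16) * (48^2/5 + 38^2/5 + 34^2/5) - 3*16
     = 0.050000 * 980.8 - 48
     = 1.040000.
Step 4: Ties present; correction factor C = 1 - 36/(15^3 - 15) = 0.989286. Corrected H = 1.040000 / 0.989286 = 1.051264.
Step 5: Under H0, H ~ chi^2(2); p-value = 0.591182.
Step 6: alpha = 0.05. fail to reject H0.

H = 1.0513, df = 2, p = 0.591182, fail to reject H0.


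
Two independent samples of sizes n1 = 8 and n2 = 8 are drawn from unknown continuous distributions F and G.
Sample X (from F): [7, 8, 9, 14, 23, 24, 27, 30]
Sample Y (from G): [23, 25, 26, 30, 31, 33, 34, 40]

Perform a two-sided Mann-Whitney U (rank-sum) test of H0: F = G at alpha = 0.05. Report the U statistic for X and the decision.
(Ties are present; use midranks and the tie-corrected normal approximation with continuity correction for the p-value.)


Step 1: Combine and sort all 16 observations; assign midranks.
sorted (value, group): (7,X), (8,X), (9,X), (14,X), (23,X), (23,Y), (24,X), (25,Y), (26,Y), (27,X), (30,X), (30,Y), (31,Y), (33,Y), (34,Y), (40,Y)
ranks: 7->1, 8->2, 9->3, 14->4, 23->5.5, 23->5.5, 24->7, 25->8, 26->9, 27->10, 30->11.5, 30->11.5, 31->13, 33->14, 34->15, 40->16
Step 2: Rank sum for X: R1 = 1 + 2 + 3 + 4 + 5.5 + 7 + 10 + 11.5 = 44.
Step 3: U_X = R1 - n1(n1+1)/2 = 44 - 8*9/2 = 44 - 36 = 8.
       U_Y = n1*n2 - U_X = 64 - 8 = 56.
Step 4: Ties are present, so use the tie-corrected normal approximation (with continuity correction) for the p-value.
Step 5: p-value = 0.013450; compare to alpha = 0.05. reject H0.

U_X = 8, p = 0.013450, reject H0 at alpha = 0.05.


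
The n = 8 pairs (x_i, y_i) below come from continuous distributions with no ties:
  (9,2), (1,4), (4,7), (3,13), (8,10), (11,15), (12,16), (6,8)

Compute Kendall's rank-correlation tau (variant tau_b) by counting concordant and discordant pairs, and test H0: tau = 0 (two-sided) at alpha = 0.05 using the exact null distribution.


Step 1: Enumerate the 28 unordered pairs (i,j) with i<j and classify each by sign(x_j-x_i) * sign(y_j-y_i).
  (1,2):dx=-8,dy=+2->D; (1,3):dx=-5,dy=+5->D; (1,4):dx=-6,dy=+11->D; (1,5):dx=-1,dy=+8->D
  (1,6):dx=+2,dy=+13->C; (1,7):dx=+3,dy=+14->C; (1,8):dx=-3,dy=+6->D; (2,3):dx=+3,dy=+3->C
  (2,4):dx=+2,dy=+9->C; (2,5):dx=+7,dy=+6->C; (2,6):dx=+10,dy=+11->C; (2,7):dx=+11,dy=+12->C
  (2,8):dx=+5,dy=+4->C; (3,4):dx=-1,dy=+6->D; (3,5):dx=+4,dy=+3->C; (3,6):dx=+7,dy=+8->C
  (3,7):dx=+8,dy=+9->C; (3,8):dx=+2,dy=+1->C; (4,5):dx=+5,dy=-3->D; (4,6):dx=+8,dy=+2->C
  (4,7):dx=+9,dy=+3->C; (4,8):dx=+3,dy=-5->D; (5,6):dx=+3,dy=+5->C; (5,7):dx=+4,dy=+6->C
  (5,8):dx=-2,dy=-2->C; (6,7):dx=+1,dy=+1->C; (6,8):dx=-5,dy=-7->C; (7,8):dx=-6,dy=-8->C
Step 2: C = 20, D = 8, total pairs = 28.
Step 3: tau = (C - D)/(n(n-1)/2) = (20 - 8)/28 = 0.428571.
Step 4: Exact two-sided p-value (enumerate n! = 40320 permutations of y under H0): p = 0.178869.
Step 5: alpha = 0.05. fail to reject H0.

tau_b = 0.4286 (C=20, D=8), p = 0.178869, fail to reject H0.


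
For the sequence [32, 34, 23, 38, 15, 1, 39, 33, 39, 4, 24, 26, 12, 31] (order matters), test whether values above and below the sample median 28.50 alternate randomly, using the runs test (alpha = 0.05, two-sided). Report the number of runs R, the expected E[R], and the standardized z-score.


Step 1: Compute median = 28.50; label A = above, B = below.
Labels in order: AABABBAAABBBBA  (n_A = 7, n_B = 7)
Step 2: Count runs R = 7.
Step 3: Under H0 (random ordering), E[R] = 2*n_A*n_B/(n_A+n_B) + 1 = 2*7*7/14 + 1 = 8.0000.
        Var[R] = 2*n_A*n_B*(2*n_A*n_B - n_A - n_B) / ((n_A+n_B)^2 * (n_A+n_B-1)) = 8232/2548 = 3.2308.
        SD[R] = 1.7974.
Step 4: Continuity-corrected z = (R + 0.5 - E[R]) / SD[R] = (7 + 0.5 - 8.0000) / 1.7974 = -0.2782.
Step 5: Two-sided p-value via normal approximation = 2*(1 - Phi(|z|)) = 0.780879.
Step 6: alpha = 0.05. fail to reject H0.

R = 7, z = -0.2782, p = 0.780879, fail to reject H0.


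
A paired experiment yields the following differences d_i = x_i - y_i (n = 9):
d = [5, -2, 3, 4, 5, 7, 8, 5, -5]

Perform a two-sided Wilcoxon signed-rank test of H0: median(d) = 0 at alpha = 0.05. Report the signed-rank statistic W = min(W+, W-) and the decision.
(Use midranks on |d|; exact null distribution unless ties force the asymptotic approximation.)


Step 1: Drop any zero differences (none here) and take |d_i|.
|d| = [5, 2, 3, 4, 5, 7, 8, 5, 5]
Step 2: Midrank |d_i| (ties get averaged ranks).
ranks: |5|->5.5, |2|->1, |3|->2, |4|->3, |5|->5.5, |7|->8, |8|->9, |5|->5.5, |5|->5.5
Step 3: Attach original signs; sum ranks with positive sign and with negative sign.
W+ = 5.5 + 2 + 3 + 5.5 + 8 + 9 + 5.5 = 38.5
W- = 1 + 5.5 = 6.5
(Check: W+ + W- = 45 should equal n(n+1)/2 = 45.)
Step 4: Test statistic W = min(W+, W-) = 6.5.
Step 5: Ties in |d|, so use the tie-corrected normal approximation.
        E[W] = n(n+1)/4 = 9*10/4 = 22.5.
        Tie groups: |d|=5 (t=4); sum(t^3 - t) = 60.
        Var[W] = n(n+1)(2n+1)/24 - sum(t^3-t)/48 = 1710/24 - 60/48 = 70.
        z = (W - E[W]) / sqrt(Var[W]) = (6.5 - 22.5) / 8.3666 = -1.9124.
        Two-sided p = 2*Phi(z) = 0.055829.
Step 6: alpha = 0.05. fail to reject H0.

W+ = 38.5, W- = 6.5, W = min = 6.5, p = 0.055829, fail to reject H0.


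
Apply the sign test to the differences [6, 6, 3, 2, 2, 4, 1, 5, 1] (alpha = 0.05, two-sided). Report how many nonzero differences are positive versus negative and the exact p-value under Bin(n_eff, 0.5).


Step 1: Discard zero differences. Original n = 9; n_eff = number of nonzero differences = 9.
Nonzero differences (with sign): +6, +6, +3, +2, +2, +4, +1, +5, +1
Step 2: Count signs: positive = 9, negative = 0.
Step 3: Under H0: P(positive) = 0.5, so the number of positives S ~ Bin(9, 0.5).
Step 4: Two-sided exact p-value = sum of Bin(9,0.5) probabilities at or below the observed probability = 0.003906.
Step 5: alpha = 0.05. reject H0.

n_eff = 9, pos = 9, neg = 0, p = 0.003906, reject H0.


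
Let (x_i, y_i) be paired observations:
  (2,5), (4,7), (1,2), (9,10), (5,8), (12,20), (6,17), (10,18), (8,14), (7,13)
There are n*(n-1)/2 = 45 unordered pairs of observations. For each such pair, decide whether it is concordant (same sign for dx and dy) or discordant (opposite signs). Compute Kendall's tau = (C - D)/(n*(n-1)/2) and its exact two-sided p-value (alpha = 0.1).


Step 1: Enumerate the 45 unordered pairs (i,j) with i<j and classify each by sign(x_j-x_i) * sign(y_j-y_i).
  (1,2):dx=+2,dy=+2->C; (1,3):dx=-1,dy=-3->C; (1,4):dx=+7,dy=+5->C; (1,5):dx=+3,dy=+3->C
  (1,6):dx=+10,dy=+15->C; (1,7):dx=+4,dy=+12->C; (1,8):dx=+8,dy=+13->C; (1,9):dx=+6,dy=+9->C
  (1,10):dx=+5,dy=+8->C; (2,3):dx=-3,dy=-5->C; (2,4):dx=+5,dy=+3->C; (2,5):dx=+1,dy=+1->C
  (2,6):dx=+8,dy=+13->C; (2,7):dx=+2,dy=+10->C; (2,8):dx=+6,dy=+11->C; (2,9):dx=+4,dy=+7->C
  (2,10):dx=+3,dy=+6->C; (3,4):dx=+8,dy=+8->C; (3,5):dx=+4,dy=+6->C; (3,6):dx=+11,dy=+18->C
  (3,7):dx=+5,dy=+15->C; (3,8):dx=+9,dy=+16->C; (3,9):dx=+7,dy=+12->C; (3,10):dx=+6,dy=+11->C
  (4,5):dx=-4,dy=-2->C; (4,6):dx=+3,dy=+10->C; (4,7):dx=-3,dy=+7->D; (4,8):dx=+1,dy=+8->C
  (4,9):dx=-1,dy=+4->D; (4,10):dx=-2,dy=+3->D; (5,6):dx=+7,dy=+12->C; (5,7):dx=+1,dy=+9->C
  (5,8):dx=+5,dy=+10->C; (5,9):dx=+3,dy=+6->C; (5,10):dx=+2,dy=+5->C; (6,7):dx=-6,dy=-3->C
  (6,8):dx=-2,dy=-2->C; (6,9):dx=-4,dy=-6->C; (6,10):dx=-5,dy=-7->C; (7,8):dx=+4,dy=+1->C
  (7,9):dx=+2,dy=-3->D; (7,10):dx=+1,dy=-4->D; (8,9):dx=-2,dy=-4->C; (8,10):dx=-3,dy=-5->C
  (9,10):dx=-1,dy=-1->C
Step 2: C = 40, D = 5, total pairs = 45.
Step 3: tau = (C - D)/(n(n-1)/2) = (40 - 5)/45 = 0.777778.
Step 4: Exact two-sided p-value (enumerate n! = 3628800 permutations of y under H0): p = 0.000946.
Step 5: alpha = 0.1. reject H0.

tau_b = 0.7778 (C=40, D=5), p = 0.000946, reject H0.


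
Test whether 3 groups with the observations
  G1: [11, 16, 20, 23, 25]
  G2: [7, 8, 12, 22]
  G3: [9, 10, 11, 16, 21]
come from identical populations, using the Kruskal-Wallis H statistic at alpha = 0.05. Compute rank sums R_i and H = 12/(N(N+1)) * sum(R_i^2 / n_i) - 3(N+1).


Step 1: Combine all N = 14 observations and assign midranks.
sorted (value, group, rank): (7,G2,1), (8,G2,2), (9,G3,3), (10,G3,4), (11,G1,5.5), (11,G3,5.5), (12,G2,7), (16,G1,8.5), (16,G3,8.5), (20,G1,10), (21,G3,11), (22,G2,12), (23,G1,13), (25,G1,14)
Step 2: Sum ranks within each group.
R_1 = 51 (n_1 = 5)
R_2 = 22 (n_2 = 4)
R_3 = 32 (n_3 = 5)
Step 3: H = 12/(N(N+1)) * sum(R_i^2/n_i) - 3(N+1)
     = 12/(14*15) * (51^2/5 + 22^2/4 + 32^2/5) - 3*15
     = 0.057143 * 846 - 45
     = 3.342857.
Step 4: Ties present; correction factor C = 1 - 12/(14^3 - 14) = 0.995604. Corrected H = 3.342857 / 0.995604 = 3.357616.
Step 5: Under H0, H ~ chi^2(2); p-value = 0.186596.
Step 6: alpha = 0.05. fail to reject H0.

H = 3.3576, df = 2, p = 0.186596, fail to reject H0.


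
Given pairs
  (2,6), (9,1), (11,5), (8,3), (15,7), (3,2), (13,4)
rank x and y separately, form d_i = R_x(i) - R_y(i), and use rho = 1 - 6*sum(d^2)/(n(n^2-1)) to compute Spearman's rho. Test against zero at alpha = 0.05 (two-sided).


Step 1: Rank x and y separately (midranks; no ties here).
rank(x): 2->1, 9->4, 11->5, 8->3, 15->7, 3->2, 13->6
rank(y): 6->6, 1->1, 5->5, 3->3, 7->7, 2->2, 4->4
Step 2: d_i = R_x(i) - R_y(i); compute d_i^2.
  (1-6)^2=25, (4-1)^2=9, (5-5)^2=0, (3-3)^2=0, (7-7)^2=0, (2-2)^2=0, (6-4)^2=4
sum(d^2) = 38.
Step 3: rho = 1 - 6*38 / (7*(7^2 - 1)) = 1 - 228/336 = 0.321429.
Step 4: Under H0, t = rho * sqrt((n-2)/(1-rho^2)) = 0.7590 ~ t(5).
Step 5: Two-sided p-value from the t-distribution with 5 df = 0.482072.
Step 6: alpha = 0.05. fail to reject H0.

rho = 0.3214, p = 0.482072, fail to reject H0 at alpha = 0.05.


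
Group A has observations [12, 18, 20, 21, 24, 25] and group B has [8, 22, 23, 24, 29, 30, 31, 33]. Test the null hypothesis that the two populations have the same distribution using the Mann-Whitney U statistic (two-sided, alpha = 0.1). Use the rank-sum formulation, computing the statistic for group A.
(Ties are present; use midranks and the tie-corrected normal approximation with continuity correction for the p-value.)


Step 1: Combine and sort all 14 observations; assign midranks.
sorted (value, group): (8,Y), (12,X), (18,X), (20,X), (21,X), (22,Y), (23,Y), (24,X), (24,Y), (25,X), (29,Y), (30,Y), (31,Y), (33,Y)
ranks: 8->1, 12->2, 18->3, 20->4, 21->5, 22->6, 23->7, 24->8.5, 24->8.5, 25->10, 29->11, 30->12, 31->13, 33->14
Step 2: Rank sum for X: R1 = 2 + 3 + 4 + 5 + 8.5 + 10 = 32.5.
Step 3: U_X = R1 - n1(n1+1)/2 = 32.5 - 6*7/2 = 32.5 - 21 = 11.5.
       U_Y = n1*n2 - U_X = 48 - 11.5 = 36.5.
Step 4: Ties are present, so use the tie-corrected normal approximation (with continuity correction) for the p-value.
Step 5: p-value = 0.120926; compare to alpha = 0.1. fail to reject H0.

U_X = 11.5, p = 0.120926, fail to reject H0 at alpha = 0.1.


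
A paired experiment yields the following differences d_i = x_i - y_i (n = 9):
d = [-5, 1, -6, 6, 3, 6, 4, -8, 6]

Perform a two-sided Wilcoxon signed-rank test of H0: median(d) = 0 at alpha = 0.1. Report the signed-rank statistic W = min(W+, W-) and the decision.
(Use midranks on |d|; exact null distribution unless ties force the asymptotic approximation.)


Step 1: Drop any zero differences (none here) and take |d_i|.
|d| = [5, 1, 6, 6, 3, 6, 4, 8, 6]
Step 2: Midrank |d_i| (ties get averaged ranks).
ranks: |5|->4, |1|->1, |6|->6.5, |6|->6.5, |3|->2, |6|->6.5, |4|->3, |8|->9, |6|->6.5
Step 3: Attach original signs; sum ranks with positive sign and with negative sign.
W+ = 1 + 6.5 + 2 + 6.5 + 3 + 6.5 = 25.5
W- = 4 + 6.5 + 9 = 19.5
(Check: W+ + W- = 45 should equal n(n+1)/2 = 45.)
Step 4: Test statistic W = min(W+, W-) = 19.5.
Step 5: Ties in |d|, so use the tie-corrected normal approximation.
        E[W] = n(n+1)/4 = 9*10/4 = 22.5.
        Tie groups: |d|=6 (t=4); sum(t^3 - t) = 60.
        Var[W] = n(n+1)(2n+1)/24 - sum(t^3-t)/48 = 1710/24 - 60/48 = 70.
        z = (W - E[W]) / sqrt(Var[W]) = (19.5 - 22.5) / 8.3666 = -0.3586.
        Two-sided p = 2*Phi(z) = 0.719918.
Step 6: alpha = 0.1. fail to reject H0.

W+ = 25.5, W- = 19.5, W = min = 19.5, p = 0.719918, fail to reject H0.


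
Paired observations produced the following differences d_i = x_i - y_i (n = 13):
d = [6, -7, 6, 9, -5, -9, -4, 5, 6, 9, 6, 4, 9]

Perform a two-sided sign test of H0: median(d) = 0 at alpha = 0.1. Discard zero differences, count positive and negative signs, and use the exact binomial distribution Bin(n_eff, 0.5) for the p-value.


Step 1: Discard zero differences. Original n = 13; n_eff = number of nonzero differences = 13.
Nonzero differences (with sign): +6, -7, +6, +9, -5, -9, -4, +5, +6, +9, +6, +4, +9
Step 2: Count signs: positive = 9, negative = 4.
Step 3: Under H0: P(positive) = 0.5, so the number of positives S ~ Bin(13, 0.5).
Step 4: Two-sided exact p-value = sum of Bin(13,0.5) probabilities at or below the observed probability = 0.266846.
Step 5: alpha = 0.1. fail to reject H0.

n_eff = 13, pos = 9, neg = 4, p = 0.266846, fail to reject H0.


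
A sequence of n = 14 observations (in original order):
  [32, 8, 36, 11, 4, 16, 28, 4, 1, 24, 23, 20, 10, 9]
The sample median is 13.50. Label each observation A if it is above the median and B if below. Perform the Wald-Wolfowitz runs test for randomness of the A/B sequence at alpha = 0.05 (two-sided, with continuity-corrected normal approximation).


Step 1: Compute median = 13.50; label A = above, B = below.
Labels in order: ABABBAABBAAABB  (n_A = 7, n_B = 7)
Step 2: Count runs R = 8.
Step 3: Under H0 (random ordering), E[R] = 2*n_A*n_B/(n_A+n_B) + 1 = 2*7*7/14 + 1 = 8.0000.
        Var[R] = 2*n_A*n_B*(2*n_A*n_B - n_A - n_B) / ((n_A+n_B)^2 * (n_A+n_B-1)) = 8232/2548 = 3.2308.
        SD[R] = 1.7974.
Step 4: R = E[R], so z = 0 with no continuity correction.
Step 5: Two-sided p-value via normal approximation = 2*(1 - Phi(|z|)) = 1.000000.
Step 6: alpha = 0.05. fail to reject H0.

R = 8, z = 0.0000, p = 1.000000, fail to reject H0.


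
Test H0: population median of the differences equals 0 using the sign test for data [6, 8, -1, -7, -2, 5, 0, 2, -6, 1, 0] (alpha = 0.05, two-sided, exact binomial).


Step 1: Discard zero differences. Original n = 11; n_eff = number of nonzero differences = 9.
Nonzero differences (with sign): +6, +8, -1, -7, -2, +5, +2, -6, +1
Step 2: Count signs: positive = 5, negative = 4.
Step 3: Under H0: P(positive) = 0.5, so the number of positives S ~ Bin(9, 0.5).
Step 4: Two-sided exact p-value = sum of Bin(9,0.5) probabilities at or below the observed probability = 1.000000.
Step 5: alpha = 0.05. fail to reject H0.

n_eff = 9, pos = 5, neg = 4, p = 1.000000, fail to reject H0.


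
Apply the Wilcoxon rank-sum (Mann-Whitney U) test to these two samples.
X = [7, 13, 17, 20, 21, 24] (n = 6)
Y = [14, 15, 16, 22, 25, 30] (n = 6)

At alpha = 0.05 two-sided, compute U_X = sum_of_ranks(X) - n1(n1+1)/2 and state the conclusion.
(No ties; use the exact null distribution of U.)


Step 1: Combine and sort all 12 observations; assign midranks.
sorted (value, group): (7,X), (13,X), (14,Y), (15,Y), (16,Y), (17,X), (20,X), (21,X), (22,Y), (24,X), (25,Y), (30,Y)
ranks: 7->1, 13->2, 14->3, 15->4, 16->5, 17->6, 20->7, 21->8, 22->9, 24->10, 25->11, 30->12
Step 2: Rank sum for X: R1 = 1 + 2 + 6 + 7 + 8 + 10 = 34.
Step 3: U_X = R1 - n1(n1+1)/2 = 34 - 6*7/2 = 34 - 21 = 13.
       U_Y = n1*n2 - U_X = 36 - 13 = 23.
Step 4: No ties, so the exact null distribution of U (based on enumerating the C(12,6) = 924 equally likely rank assignments) gives the two-sided p-value.
Step 5: p-value = 0.484848; compare to alpha = 0.05. fail to reject H0.

U_X = 13, p = 0.484848, fail to reject H0 at alpha = 0.05.


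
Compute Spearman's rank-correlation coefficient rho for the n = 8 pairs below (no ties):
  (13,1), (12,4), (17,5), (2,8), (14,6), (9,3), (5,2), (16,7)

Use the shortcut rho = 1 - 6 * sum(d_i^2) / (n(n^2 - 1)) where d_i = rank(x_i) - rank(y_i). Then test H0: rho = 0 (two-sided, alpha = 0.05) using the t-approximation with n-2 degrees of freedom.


Step 1: Rank x and y separately (midranks; no ties here).
rank(x): 13->5, 12->4, 17->8, 2->1, 14->6, 9->3, 5->2, 16->7
rank(y): 1->1, 4->4, 5->5, 8->8, 6->6, 3->3, 2->2, 7->7
Step 2: d_i = R_x(i) - R_y(i); compute d_i^2.
  (5-1)^2=16, (4-4)^2=0, (8-5)^2=9, (1-8)^2=49, (6-6)^2=0, (3-3)^2=0, (2-2)^2=0, (7-7)^2=0
sum(d^2) = 74.
Step 3: rho = 1 - 6*74 / (8*(8^2 - 1)) = 1 - 444/504 = 0.119048.
Step 4: Under H0, t = rho * sqrt((n-2)/(1-rho^2)) = 0.2937 ~ t(6).
Step 5: Two-sided p-value from the t-distribution with 6 df = 0.778886.
Step 6: alpha = 0.05. fail to reject H0.

rho = 0.1190, p = 0.778886, fail to reject H0 at alpha = 0.05.


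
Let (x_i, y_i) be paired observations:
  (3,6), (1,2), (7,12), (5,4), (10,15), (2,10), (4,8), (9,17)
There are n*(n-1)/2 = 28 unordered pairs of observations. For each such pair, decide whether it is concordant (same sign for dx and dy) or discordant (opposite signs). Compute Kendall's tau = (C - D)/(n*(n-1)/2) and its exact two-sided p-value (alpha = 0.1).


Step 1: Enumerate the 28 unordered pairs (i,j) with i<j and classify each by sign(x_j-x_i) * sign(y_j-y_i).
  (1,2):dx=-2,dy=-4->C; (1,3):dx=+4,dy=+6->C; (1,4):dx=+2,dy=-2->D; (1,5):dx=+7,dy=+9->C
  (1,6):dx=-1,dy=+4->D; (1,7):dx=+1,dy=+2->C; (1,8):dx=+6,dy=+11->C; (2,3):dx=+6,dy=+10->C
  (2,4):dx=+4,dy=+2->C; (2,5):dx=+9,dy=+13->C; (2,6):dx=+1,dy=+8->C; (2,7):dx=+3,dy=+6->C
  (2,8):dx=+8,dy=+15->C; (3,4):dx=-2,dy=-8->C; (3,5):dx=+3,dy=+3->C; (3,6):dx=-5,dy=-2->C
  (3,7):dx=-3,dy=-4->C; (3,8):dx=+2,dy=+5->C; (4,5):dx=+5,dy=+11->C; (4,6):dx=-3,dy=+6->D
  (4,7):dx=-1,dy=+4->D; (4,8):dx=+4,dy=+13->C; (5,6):dx=-8,dy=-5->C; (5,7):dx=-6,dy=-7->C
  (5,8):dx=-1,dy=+2->D; (6,7):dx=+2,dy=-2->D; (6,8):dx=+7,dy=+7->C; (7,8):dx=+5,dy=+9->C
Step 2: C = 22, D = 6, total pairs = 28.
Step 3: tau = (C - D)/(n(n-1)/2) = (22 - 6)/28 = 0.571429.
Step 4: Exact two-sided p-value (enumerate n! = 40320 permutations of y under H0): p = 0.061012.
Step 5: alpha = 0.1. reject H0.

tau_b = 0.5714 (C=22, D=6), p = 0.061012, reject H0.


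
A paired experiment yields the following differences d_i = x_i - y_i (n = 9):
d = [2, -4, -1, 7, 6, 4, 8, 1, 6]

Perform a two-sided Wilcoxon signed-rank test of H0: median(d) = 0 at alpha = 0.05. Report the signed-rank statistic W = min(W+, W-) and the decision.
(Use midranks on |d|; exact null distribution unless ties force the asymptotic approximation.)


Step 1: Drop any zero differences (none here) and take |d_i|.
|d| = [2, 4, 1, 7, 6, 4, 8, 1, 6]
Step 2: Midrank |d_i| (ties get averaged ranks).
ranks: |2|->3, |4|->4.5, |1|->1.5, |7|->8, |6|->6.5, |4|->4.5, |8|->9, |1|->1.5, |6|->6.5
Step 3: Attach original signs; sum ranks with positive sign and with negative sign.
W+ = 3 + 8 + 6.5 + 4.5 + 9 + 1.5 + 6.5 = 39
W- = 4.5 + 1.5 = 6
(Check: W+ + W- = 45 should equal n(n+1)/2 = 45.)
Step 4: Test statistic W = min(W+, W-) = 6.
Step 5: Ties in |d|, so use the tie-corrected normal approximation.
        E[W] = n(n+1)/4 = 9*10/4 = 22.5.
        Tie groups: |d|=1 (t=2), |d|=4 (t=2), |d|=6 (t=2); sum(t^3 - t) = 18.
        Var[W] = n(n+1)(2n+1)/24 - sum(t^3-t)/48 = 1710/24 - 18/48 = 70.875.
        z = (W - E[W]) / sqrt(Var[W]) = (6 - 22.5) / 8.4187 = -1.9599.
        Two-sided p = 2*Phi(z) = 0.050006.
Step 6: alpha = 0.05. fail to reject H0.

W+ = 39, W- = 6, W = min = 6, p = 0.050006, fail to reject H0.


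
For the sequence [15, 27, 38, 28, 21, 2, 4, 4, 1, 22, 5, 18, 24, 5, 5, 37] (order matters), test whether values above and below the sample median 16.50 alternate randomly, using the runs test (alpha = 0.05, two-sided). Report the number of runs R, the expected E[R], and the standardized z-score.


Step 1: Compute median = 16.50; label A = above, B = below.
Labels in order: BAAAABBBBABAABBA  (n_A = 8, n_B = 8)
Step 2: Count runs R = 8.
Step 3: Under H0 (random ordering), E[R] = 2*n_A*n_B/(n_A+n_B) + 1 = 2*8*8/16 + 1 = 9.0000.
        Var[R] = 2*n_A*n_B*(2*n_A*n_B - n_A - n_B) / ((n_A+n_B)^2 * (n_A+n_B-1)) = 14336/3840 = 3.7333.
        SD[R] = 1.9322.
Step 4: Continuity-corrected z = (R + 0.5 - E[R]) / SD[R] = (8 + 0.5 - 9.0000) / 1.9322 = -0.2588.
Step 5: Two-sided p-value via normal approximation = 2*(1 - Phi(|z|)) = 0.795809.
Step 6: alpha = 0.05. fail to reject H0.

R = 8, z = -0.2588, p = 0.795809, fail to reject H0.


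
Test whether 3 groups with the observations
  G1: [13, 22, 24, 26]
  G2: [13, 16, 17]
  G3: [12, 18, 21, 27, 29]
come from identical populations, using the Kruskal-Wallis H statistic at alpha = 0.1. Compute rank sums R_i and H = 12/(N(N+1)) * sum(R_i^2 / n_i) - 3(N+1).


Step 1: Combine all N = 12 observations and assign midranks.
sorted (value, group, rank): (12,G3,1), (13,G1,2.5), (13,G2,2.5), (16,G2,4), (17,G2,5), (18,G3,6), (21,G3,7), (22,G1,8), (24,G1,9), (26,G1,10), (27,G3,11), (29,G3,12)
Step 2: Sum ranks within each group.
R_1 = 29.5 (n_1 = 4)
R_2 = 11.5 (n_2 = 3)
R_3 = 37 (n_3 = 5)
Step 3: H = 12/(N(N+1)) * sum(R_i^2/n_i) - 3(N+1)
     = 12/(12*13) * (29.5^2/4 + 11.5^2/3 + 37^2/5) - 3*13
     = 0.076923 * 535.446 - 39
     = 2.188141.
Step 4: Ties present; correction factor C = 1 - 6/(12^3 - 12) = 0.996503. Corrected H = 2.188141 / 0.996503 = 2.195819.
Step 5: Under H0, H ~ chi^2(2); p-value = 0.333568.
Step 6: alpha = 0.1. fail to reject H0.

H = 2.1958, df = 2, p = 0.333568, fail to reject H0.


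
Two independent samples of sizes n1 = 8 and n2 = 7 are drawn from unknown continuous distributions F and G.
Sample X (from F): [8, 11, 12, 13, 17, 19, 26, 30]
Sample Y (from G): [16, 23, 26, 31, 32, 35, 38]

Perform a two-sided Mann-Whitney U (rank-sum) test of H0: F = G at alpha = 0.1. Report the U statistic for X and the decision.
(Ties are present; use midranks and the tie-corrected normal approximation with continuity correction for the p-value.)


Step 1: Combine and sort all 15 observations; assign midranks.
sorted (value, group): (8,X), (11,X), (12,X), (13,X), (16,Y), (17,X), (19,X), (23,Y), (26,X), (26,Y), (30,X), (31,Y), (32,Y), (35,Y), (38,Y)
ranks: 8->1, 11->2, 12->3, 13->4, 16->5, 17->6, 19->7, 23->8, 26->9.5, 26->9.5, 30->11, 31->12, 32->13, 35->14, 38->15
Step 2: Rank sum for X: R1 = 1 + 2 + 3 + 4 + 6 + 7 + 9.5 + 11 = 43.5.
Step 3: U_X = R1 - n1(n1+1)/2 = 43.5 - 8*9/2 = 43.5 - 36 = 7.5.
       U_Y = n1*n2 - U_X = 56 - 7.5 = 48.5.
Step 4: Ties are present, so use the tie-corrected normal approximation (with continuity correction) for the p-value.
Step 5: p-value = 0.020524; compare to alpha = 0.1. reject H0.

U_X = 7.5, p = 0.020524, reject H0 at alpha = 0.1.


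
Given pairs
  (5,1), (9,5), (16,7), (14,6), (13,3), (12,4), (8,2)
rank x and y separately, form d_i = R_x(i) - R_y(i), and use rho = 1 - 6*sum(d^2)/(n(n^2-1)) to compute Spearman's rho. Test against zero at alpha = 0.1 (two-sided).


Step 1: Rank x and y separately (midranks; no ties here).
rank(x): 5->1, 9->3, 16->7, 14->6, 13->5, 12->4, 8->2
rank(y): 1->1, 5->5, 7->7, 6->6, 3->3, 4->4, 2->2
Step 2: d_i = R_x(i) - R_y(i); compute d_i^2.
  (1-1)^2=0, (3-5)^2=4, (7-7)^2=0, (6-6)^2=0, (5-3)^2=4, (4-4)^2=0, (2-2)^2=0
sum(d^2) = 8.
Step 3: rho = 1 - 6*8 / (7*(7^2 - 1)) = 1 - 48/336 = 0.857143.
Step 4: Under H0, t = rho * sqrt((n-2)/(1-rho^2)) = 3.7210 ~ t(5).
Step 5: Two-sided p-value from the t-distribution with 5 df = 0.013697.
Step 6: alpha = 0.1. reject H0.

rho = 0.8571, p = 0.013697, reject H0 at alpha = 0.1.


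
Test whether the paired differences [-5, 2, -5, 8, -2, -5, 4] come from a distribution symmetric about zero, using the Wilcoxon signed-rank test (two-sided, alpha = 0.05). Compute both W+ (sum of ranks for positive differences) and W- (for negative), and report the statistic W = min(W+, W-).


Step 1: Drop any zero differences (none here) and take |d_i|.
|d| = [5, 2, 5, 8, 2, 5, 4]
Step 2: Midrank |d_i| (ties get averaged ranks).
ranks: |5|->5, |2|->1.5, |5|->5, |8|->7, |2|->1.5, |5|->5, |4|->3
Step 3: Attach original signs; sum ranks with positive sign and with negative sign.
W+ = 1.5 + 7 + 3 = 11.5
W- = 5 + 5 + 1.5 + 5 = 16.5
(Check: W+ + W- = 28 should equal n(n+1)/2 = 28.)
Step 4: Test statistic W = min(W+, W-) = 11.5.
Step 5: Ties in |d|, so use the tie-corrected normal approximation.
        E[W] = n(n+1)/4 = 7*8/4 = 14.
        Tie groups: |d|=2 (t=2), |d|=5 (t=3); sum(t^3 - t) = 30.
        Var[W] = n(n+1)(2n+1)/24 - sum(t^3-t)/48 = 840/24 - 30/48 = 34.375.
        z = (W - E[W]) / sqrt(Var[W]) = (11.5 - 14) / 5.8630 = -0.4264.
        Two-sided p = 2*Phi(z) = 0.669815.
Step 6: alpha = 0.05. fail to reject H0.

W+ = 11.5, W- = 16.5, W = min = 11.5, p = 0.669815, fail to reject H0.


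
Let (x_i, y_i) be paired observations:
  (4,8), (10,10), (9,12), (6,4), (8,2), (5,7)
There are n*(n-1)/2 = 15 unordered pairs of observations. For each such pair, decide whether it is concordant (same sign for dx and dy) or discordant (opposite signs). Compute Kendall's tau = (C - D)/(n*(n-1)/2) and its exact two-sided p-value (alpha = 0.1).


Step 1: Enumerate the 15 unordered pairs (i,j) with i<j and classify each by sign(x_j-x_i) * sign(y_j-y_i).
  (1,2):dx=+6,dy=+2->C; (1,3):dx=+5,dy=+4->C; (1,4):dx=+2,dy=-4->D; (1,5):dx=+4,dy=-6->D
  (1,6):dx=+1,dy=-1->D; (2,3):dx=-1,dy=+2->D; (2,4):dx=-4,dy=-6->C; (2,5):dx=-2,dy=-8->C
  (2,6):dx=-5,dy=-3->C; (3,4):dx=-3,dy=-8->C; (3,5):dx=-1,dy=-10->C; (3,6):dx=-4,dy=-5->C
  (4,5):dx=+2,dy=-2->D; (4,6):dx=-1,dy=+3->D; (5,6):dx=-3,dy=+5->D
Step 2: C = 8, D = 7, total pairs = 15.
Step 3: tau = (C - D)/(n(n-1)/2) = (8 - 7)/15 = 0.066667.
Step 4: Exact two-sided p-value (enumerate n! = 720 permutations of y under H0): p = 1.000000.
Step 5: alpha = 0.1. fail to reject H0.

tau_b = 0.0667 (C=8, D=7), p = 1.000000, fail to reject H0.


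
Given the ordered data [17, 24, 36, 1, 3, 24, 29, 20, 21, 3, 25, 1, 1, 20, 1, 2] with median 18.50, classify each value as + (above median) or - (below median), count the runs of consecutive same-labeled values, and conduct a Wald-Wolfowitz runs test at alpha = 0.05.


Step 1: Compute median = 18.50; label A = above, B = below.
Labels in order: BAABBAAAABABBABB  (n_A = 8, n_B = 8)
Step 2: Count runs R = 9.
Step 3: Under H0 (random ordering), E[R] = 2*n_A*n_B/(n_A+n_B) + 1 = 2*8*8/16 + 1 = 9.0000.
        Var[R] = 2*n_A*n_B*(2*n_A*n_B - n_A - n_B) / ((n_A+n_B)^2 * (n_A+n_B-1)) = 14336/3840 = 3.7333.
        SD[R] = 1.9322.
Step 4: R = E[R], so z = 0 with no continuity correction.
Step 5: Two-sided p-value via normal approximation = 2*(1 - Phi(|z|)) = 1.000000.
Step 6: alpha = 0.05. fail to reject H0.

R = 9, z = 0.0000, p = 1.000000, fail to reject H0.


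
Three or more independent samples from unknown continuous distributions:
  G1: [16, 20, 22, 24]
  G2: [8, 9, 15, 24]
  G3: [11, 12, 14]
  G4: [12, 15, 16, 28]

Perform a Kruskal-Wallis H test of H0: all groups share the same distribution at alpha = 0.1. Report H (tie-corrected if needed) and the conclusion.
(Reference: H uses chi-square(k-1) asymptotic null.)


Step 1: Combine all N = 15 observations and assign midranks.
sorted (value, group, rank): (8,G2,1), (9,G2,2), (11,G3,3), (12,G3,4.5), (12,G4,4.5), (14,G3,6), (15,G2,7.5), (15,G4,7.5), (16,G1,9.5), (16,G4,9.5), (20,G1,11), (22,G1,12), (24,G1,13.5), (24,G2,13.5), (28,G4,15)
Step 2: Sum ranks within each group.
R_1 = 46 (n_1 = 4)
R_2 = 24 (n_2 = 4)
R_3 = 13.5 (n_3 = 3)
R_4 = 36.5 (n_4 = 4)
Step 3: H = 12/(N(N+1)) * sum(R_i^2/n_i) - 3(N+1)
     = 12/(15*16) * (46^2/4 + 24^2/4 + 13.5^2/3 + 36.5^2/4) - 3*16
     = 0.050000 * 1066.81 - 48
     = 5.340625.
Step 4: Ties present; correction factor C = 1 - 24/(15^3 - 15) = 0.992857. Corrected H = 5.340625 / 0.992857 = 5.379047.
Step 5: Under H0, H ~ chi^2(3); p-value = 0.146055.
Step 6: alpha = 0.1. fail to reject H0.

H = 5.3790, df = 3, p = 0.146055, fail to reject H0.


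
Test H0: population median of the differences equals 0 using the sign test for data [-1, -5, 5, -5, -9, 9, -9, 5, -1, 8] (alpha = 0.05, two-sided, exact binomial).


Step 1: Discard zero differences. Original n = 10; n_eff = number of nonzero differences = 10.
Nonzero differences (with sign): -1, -5, +5, -5, -9, +9, -9, +5, -1, +8
Step 2: Count signs: positive = 4, negative = 6.
Step 3: Under H0: P(positive) = 0.5, so the number of positives S ~ Bin(10, 0.5).
Step 4: Two-sided exact p-value = sum of Bin(10,0.5) probabilities at or below the observed probability = 0.753906.
Step 5: alpha = 0.05. fail to reject H0.

n_eff = 10, pos = 4, neg = 6, p = 0.753906, fail to reject H0.


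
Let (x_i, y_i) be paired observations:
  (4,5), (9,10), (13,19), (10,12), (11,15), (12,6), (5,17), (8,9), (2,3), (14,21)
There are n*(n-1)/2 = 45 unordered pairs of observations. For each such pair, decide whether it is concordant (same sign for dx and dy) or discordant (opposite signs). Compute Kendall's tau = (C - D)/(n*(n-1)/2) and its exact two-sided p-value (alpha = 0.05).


Step 1: Enumerate the 45 unordered pairs (i,j) with i<j and classify each by sign(x_j-x_i) * sign(y_j-y_i).
  (1,2):dx=+5,dy=+5->C; (1,3):dx=+9,dy=+14->C; (1,4):dx=+6,dy=+7->C; (1,5):dx=+7,dy=+10->C
  (1,6):dx=+8,dy=+1->C; (1,7):dx=+1,dy=+12->C; (1,8):dx=+4,dy=+4->C; (1,9):dx=-2,dy=-2->C
  (1,10):dx=+10,dy=+16->C; (2,3):dx=+4,dy=+9->C; (2,4):dx=+1,dy=+2->C; (2,5):dx=+2,dy=+5->C
  (2,6):dx=+3,dy=-4->D; (2,7):dx=-4,dy=+7->D; (2,8):dx=-1,dy=-1->C; (2,9):dx=-7,dy=-7->C
  (2,10):dx=+5,dy=+11->C; (3,4):dx=-3,dy=-7->C; (3,5):dx=-2,dy=-4->C; (3,6):dx=-1,dy=-13->C
  (3,7):dx=-8,dy=-2->C; (3,8):dx=-5,dy=-10->C; (3,9):dx=-11,dy=-16->C; (3,10):dx=+1,dy=+2->C
  (4,5):dx=+1,dy=+3->C; (4,6):dx=+2,dy=-6->D; (4,7):dx=-5,dy=+5->D; (4,8):dx=-2,dy=-3->C
  (4,9):dx=-8,dy=-9->C; (4,10):dx=+4,dy=+9->C; (5,6):dx=+1,dy=-9->D; (5,7):dx=-6,dy=+2->D
  (5,8):dx=-3,dy=-6->C; (5,9):dx=-9,dy=-12->C; (5,10):dx=+3,dy=+6->C; (6,7):dx=-7,dy=+11->D
  (6,8):dx=-4,dy=+3->D; (6,9):dx=-10,dy=-3->C; (6,10):dx=+2,dy=+15->C; (7,8):dx=+3,dy=-8->D
  (7,9):dx=-3,dy=-14->C; (7,10):dx=+9,dy=+4->C; (8,9):dx=-6,dy=-6->C; (8,10):dx=+6,dy=+12->C
  (9,10):dx=+12,dy=+18->C
Step 2: C = 36, D = 9, total pairs = 45.
Step 3: tau = (C - D)/(n(n-1)/2) = (36 - 9)/45 = 0.600000.
Step 4: Exact two-sided p-value (enumerate n! = 3628800 permutations of y under H0): p = 0.016666.
Step 5: alpha = 0.05. reject H0.

tau_b = 0.6000 (C=36, D=9), p = 0.016666, reject H0.
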